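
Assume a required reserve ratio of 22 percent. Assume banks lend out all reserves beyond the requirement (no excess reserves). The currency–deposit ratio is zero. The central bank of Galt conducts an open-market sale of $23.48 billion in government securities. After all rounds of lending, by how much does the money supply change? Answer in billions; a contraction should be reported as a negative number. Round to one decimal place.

The simple money multiplier is m = 1/rr = 1/0.22 ≈ 4.5455.
An open-market sale reduces the monetary base by 23.48 billion, so ΔM = m × ΔMB = 4.5455 × (−23.48) ≈ -106.7283 billion.

-106.7 billion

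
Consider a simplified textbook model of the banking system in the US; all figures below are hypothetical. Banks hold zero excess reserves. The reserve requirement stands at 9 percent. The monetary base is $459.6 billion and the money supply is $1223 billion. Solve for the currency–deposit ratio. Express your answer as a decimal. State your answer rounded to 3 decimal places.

0.458

Using m = M/MB = 1223/459.6 ≈ 2.661010. From m = (1 + c)/(c + rr + e), rearranging gives 1 + c = m·(c + rr + e), so c·(1 − m) = m·(rr + e) − 1.
Hence c = [m·(rr + e) − 1]/(1 − m) = [2.661010 × (0.09 + 0) − 1] / (1 − 2.661010) ≈ 0.457859.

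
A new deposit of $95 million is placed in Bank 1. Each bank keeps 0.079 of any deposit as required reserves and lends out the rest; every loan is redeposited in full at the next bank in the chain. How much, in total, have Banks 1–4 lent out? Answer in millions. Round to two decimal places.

Bank i lends (1 − rr)^i of the original deposit: Bank 1 lends 95·0.9210 = 87.4950, Bank 2 lends 95·0.9210² ≈ 80.5829, and so on.
Summing a geometric series: total = 95·[0.9210·(1 − 0.9210^4) / (1 − 0.9210)] ≈ 310.6485 million.

$310.65 million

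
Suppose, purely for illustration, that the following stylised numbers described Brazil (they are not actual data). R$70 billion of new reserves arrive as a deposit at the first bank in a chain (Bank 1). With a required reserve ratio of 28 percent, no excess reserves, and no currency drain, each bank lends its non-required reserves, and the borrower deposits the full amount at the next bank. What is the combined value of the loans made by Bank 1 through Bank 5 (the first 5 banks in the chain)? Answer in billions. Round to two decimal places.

Bank i lends (1 − rr)^i of the original deposit: Bank 1 lends 70·0.7200 = 50.4000, Bank 2 lends 70·0.7200² = 36.2880, and so on.
Summing a geometric series: total = 70·[0.7200·(1 − 0.7200^5) / (1 − 0.7200)] ≈ 145.1715 billion.

R$145.17 billion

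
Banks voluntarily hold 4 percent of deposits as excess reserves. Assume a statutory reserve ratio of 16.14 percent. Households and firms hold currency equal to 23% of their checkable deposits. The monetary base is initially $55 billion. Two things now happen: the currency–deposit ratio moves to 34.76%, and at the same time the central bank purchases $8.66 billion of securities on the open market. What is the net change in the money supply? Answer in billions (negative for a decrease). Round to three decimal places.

Before: m₁ = (1 + 0.23) / (0.1614 + 0.04 + 0.23) ≈ 2.851182, MB₁ = 55, so M₁ = 2.851182 × 55 ≈ 156.815 billion.
After: m₂ = (1 + 0.3476) / (0.1614 + 0.04 + 0.3476) ≈ 2.454645, MB₂ = 55 + 8.66 = 63.66, so M₂ = 2.454645 × 63.66 ≈ 156.2627 billion.
ΔM = M₂ − M₁ = 156.2627 − 156.815 = -0.5523 billion.

-0.552 billion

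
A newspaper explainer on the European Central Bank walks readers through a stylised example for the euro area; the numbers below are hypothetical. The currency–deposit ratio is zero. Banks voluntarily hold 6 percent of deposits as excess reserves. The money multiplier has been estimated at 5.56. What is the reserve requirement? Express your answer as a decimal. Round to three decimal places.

Using m = 5.56. Since m = (1 + c)/(c + rr + e), the denominator satisfies c + rr + e = (1 + c)/m = (1 + 0) / 5.56 ≈ 0.179856.
With c = 0 and e = 0.06, the reserve requirement is 0.179856 − 0 − 0.06 = 0.119856.

0.120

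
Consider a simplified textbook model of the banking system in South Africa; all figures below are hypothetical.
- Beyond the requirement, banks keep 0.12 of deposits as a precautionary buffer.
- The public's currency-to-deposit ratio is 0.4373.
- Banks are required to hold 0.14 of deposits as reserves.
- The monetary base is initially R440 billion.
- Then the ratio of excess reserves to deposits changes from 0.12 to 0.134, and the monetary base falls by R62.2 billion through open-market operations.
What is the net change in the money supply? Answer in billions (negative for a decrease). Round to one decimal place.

Before: m₁ = (1 + 0.4373) / (0.14 + 0.12 + 0.4373) ≈ 2.06124, MB₁ = 440, so M₁ = 2.06124 × 440 = 906.9456 billion.
After: m₂ = (1 + 0.4373) / (0.14 + 0.134 + 0.4373) ≈ 2.02067, MB₂ = 440 − 62.2 = 377.8, so M₂ = 2.02067 × 377.8 ≈ 763.4091 billion.
ΔM = M₂ − M₁ = 763.4091 − 906.9456 = -143.5365 billion.

-143.5 billion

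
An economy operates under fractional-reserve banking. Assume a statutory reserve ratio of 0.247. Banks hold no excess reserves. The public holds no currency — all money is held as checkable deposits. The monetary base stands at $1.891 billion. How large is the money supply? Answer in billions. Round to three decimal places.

$7.656 billion

With no currency drain or excess reserves, the money multiplier is m = 1/rr = 1/0.247 ≈ 4.04858.
Money supply M = m × MB = 4.04858 × 1.891 ≈ 7.6559 billion.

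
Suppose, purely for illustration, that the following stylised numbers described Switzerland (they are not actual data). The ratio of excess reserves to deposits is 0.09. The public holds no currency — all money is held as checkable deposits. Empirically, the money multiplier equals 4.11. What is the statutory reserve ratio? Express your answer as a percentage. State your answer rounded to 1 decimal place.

Using m = 4.11. Since m = (1 + c)/(c + rr + e), the denominator satisfies c + rr + e = (1 + c)/m = (1 + 0) / 4.11 ≈ 0.243309.
With c = 0 and e = 0.09, the statutory reserve ratio is 0.243309 − 0 − 0.09 = 0.153309.

15.3%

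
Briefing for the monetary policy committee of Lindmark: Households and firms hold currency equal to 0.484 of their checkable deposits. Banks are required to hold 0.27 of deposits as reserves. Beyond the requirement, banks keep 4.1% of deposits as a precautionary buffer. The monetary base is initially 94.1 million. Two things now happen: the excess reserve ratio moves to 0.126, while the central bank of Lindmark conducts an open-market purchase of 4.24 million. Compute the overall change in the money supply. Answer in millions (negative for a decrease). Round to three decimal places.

-9.816 million

Before: m₁ = (1 + 0.484) / (0.27 + 0.041 + 0.484) ≈ 1.866667, MB₁ = 94.1, so M₁ = 1.866667 × 94.1 ≈ 175.6534 million.
After: m₂ = (1 + 0.484) / (0.27 + 0.126 + 0.484) ≈ 1.686364, MB₂ = 94.1 + 4.24 = 98.34, so M₂ = 1.686364 × 98.34 ≈ 165.837 million.
ΔM = M₂ − M₁ = 165.837 − 175.6534 = -9.8164 million.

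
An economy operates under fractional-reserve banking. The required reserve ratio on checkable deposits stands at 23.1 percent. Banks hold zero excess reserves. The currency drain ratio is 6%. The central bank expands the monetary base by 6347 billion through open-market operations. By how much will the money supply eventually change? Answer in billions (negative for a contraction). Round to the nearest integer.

The money multiplier is m = (1 + c) / (rr + c) = (1 + 0.06) / (0.231 + 0.06) ≈ 3.64261.
The purchase adds 6347 billion of base, so ΔM = m × ΔMB = 3.64261 × (+6347) ≈ 23119.6457 billion.

23120 billion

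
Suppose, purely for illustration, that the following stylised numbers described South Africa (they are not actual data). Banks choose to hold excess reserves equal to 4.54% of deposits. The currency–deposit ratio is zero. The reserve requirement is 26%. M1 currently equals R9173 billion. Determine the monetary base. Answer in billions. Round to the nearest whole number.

The money multiplier is m = 1 / (rr + e) = 1 / (0.26 + 0.0454) ≈ 3.27439.
MB = M / m = 9173 / 3.27439 ≈ 2801.4378 billion.

R2801 billion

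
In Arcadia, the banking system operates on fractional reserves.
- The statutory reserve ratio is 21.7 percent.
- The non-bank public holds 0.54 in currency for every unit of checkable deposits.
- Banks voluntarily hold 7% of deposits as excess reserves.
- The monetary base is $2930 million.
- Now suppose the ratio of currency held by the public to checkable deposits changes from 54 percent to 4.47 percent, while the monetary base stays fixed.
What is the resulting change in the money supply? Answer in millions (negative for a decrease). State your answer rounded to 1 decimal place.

$3772.0 million

Initially m₁ = (1 + 0.54) / (0.217 + 0.07 + 0.54) ≈ 1.862152, so M₁ = 1.862152 × 2930 ≈ 5456.1054 million.
After the change m₂ = (1 + 0.0447) / (0.217 + 0.07 + 0.0447) ≈ 3.149533, so M₂ = 3.149533 × 2930 ≈ 9228.1317 million.
ΔM = M₂ − M₁ = 9228.1317 − 5456.1054 = 3772.0263 million.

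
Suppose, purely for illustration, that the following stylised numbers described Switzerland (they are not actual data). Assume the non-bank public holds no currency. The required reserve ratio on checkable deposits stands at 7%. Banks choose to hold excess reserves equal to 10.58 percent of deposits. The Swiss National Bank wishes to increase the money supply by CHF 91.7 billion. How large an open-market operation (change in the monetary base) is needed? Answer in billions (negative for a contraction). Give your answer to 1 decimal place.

The money multiplier is m = 1 / (rr + e) = 1 / (0.07 + 0.1058) ≈ 5.6883.
ΔMB = ΔM / m = (+91.7) / 5.6883 ≈ 16.1208 billion.

CHF 16.1 billion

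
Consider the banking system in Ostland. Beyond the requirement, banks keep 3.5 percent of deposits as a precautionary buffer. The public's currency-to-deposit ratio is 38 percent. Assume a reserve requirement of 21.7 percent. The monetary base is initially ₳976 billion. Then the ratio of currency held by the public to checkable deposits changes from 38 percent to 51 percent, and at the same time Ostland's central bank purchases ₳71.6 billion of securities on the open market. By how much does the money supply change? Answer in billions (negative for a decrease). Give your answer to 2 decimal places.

-55.19 billion

Before: m₁ = (1 + 0.38) / (0.217 + 0.035 + 0.38) ≈ 2.1835443, MB₁ = 976, so M₁ = 2.1835443 × 976 ≈ 2131.1392 billion.
After: m₂ = (1 + 0.51) / (0.217 + 0.035 + 0.51) ≈ 1.9816273, MB₂ = 976 + 71.6 = 1047.6, so M₂ = 1.9816273 × 1047.6 ≈ 2075.9528 billion.
ΔM = M₂ − M₁ = 2075.9528 − 2131.1392 = -55.1864 billion.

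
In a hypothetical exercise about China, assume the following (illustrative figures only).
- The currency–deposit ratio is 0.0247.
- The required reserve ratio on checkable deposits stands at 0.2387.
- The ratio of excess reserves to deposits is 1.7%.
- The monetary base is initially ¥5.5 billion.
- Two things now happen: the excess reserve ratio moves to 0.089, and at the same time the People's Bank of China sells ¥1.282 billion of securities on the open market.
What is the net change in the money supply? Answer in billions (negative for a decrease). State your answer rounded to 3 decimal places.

-7.834 billion

Before: m₁ = (1 + 0.0247) / (0.2387 + 0.017 + 0.0247) ≈ 3.65442, MB₁ = 5.5, so M₁ = 3.65442 × 5.5 ≈ 20.0993 billion.
After: m₂ = (1 + 0.0247) / (0.2387 + 0.089 + 0.0247) ≈ 2.90778, MB₂ = 5.5 − 1.282 = 4.218, so M₂ = 2.90778 × 4.218 ≈ 12.265 billion.
ΔM = M₂ − M₁ = 12.265 − 20.0993 = -7.8343 billion.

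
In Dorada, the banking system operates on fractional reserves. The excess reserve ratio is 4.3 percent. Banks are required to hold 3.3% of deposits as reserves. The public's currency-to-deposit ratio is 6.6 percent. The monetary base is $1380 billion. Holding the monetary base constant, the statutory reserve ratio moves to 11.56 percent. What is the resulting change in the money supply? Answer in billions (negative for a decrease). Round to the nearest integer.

-3810 billion

Initially m₁ = (1 + 0.066) / (0.033 + 0.043 + 0.066) ≈ 7.50704, so M₁ = 7.50704 × 1380 = 10359.7152 billion.
After the change m₂ = (1 + 0.066) / (0.1156 + 0.043 + 0.066) ≈ 4.74622, so M₂ = 4.74622 × 1380 = 6549.7836 billion.
ΔM = M₂ − M₁ = 6549.7836 − 10359.7152 = -3809.9316 billion.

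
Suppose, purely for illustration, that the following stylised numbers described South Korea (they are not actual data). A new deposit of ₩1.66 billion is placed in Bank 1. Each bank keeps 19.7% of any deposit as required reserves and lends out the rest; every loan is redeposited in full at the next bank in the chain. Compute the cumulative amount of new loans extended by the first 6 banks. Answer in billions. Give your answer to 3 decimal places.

₩4.952 billion

Bank i lends (1 − rr)^i of the original deposit: Bank 1 lends 1.66·0.8030 ≈ 1.3330, Bank 2 lends 1.66·0.8030² ≈ 1.0704, and so on.
Summing a geometric series: total = 1.66·[0.8030·(1 − 0.8030^6) / (1 − 0.8030)] ≈ 4.9523 billion.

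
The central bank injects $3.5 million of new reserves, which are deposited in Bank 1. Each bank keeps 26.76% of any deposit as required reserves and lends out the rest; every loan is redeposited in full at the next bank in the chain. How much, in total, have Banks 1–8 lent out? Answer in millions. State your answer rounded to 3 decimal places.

$8.786 million

Bank i lends (1 − rr)^i of the original deposit: Bank 1 lends 3.5·0.7324 = 2.5634, Bank 2 lends 3.5·0.7324² ≈ 1.8774, and so on.
Summing a geometric series: total = 3.5·[0.7324·(1 − 0.7324^8) / (1 − 0.7324)] ≈ 8.7861 million.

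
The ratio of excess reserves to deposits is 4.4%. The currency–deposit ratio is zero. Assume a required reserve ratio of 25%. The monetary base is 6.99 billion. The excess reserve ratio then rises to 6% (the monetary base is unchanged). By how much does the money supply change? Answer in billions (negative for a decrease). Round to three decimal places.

-1.227 billion

Initially m₁ = 1 / (0.25 + 0.044) ≈ 3.40136, so M₁ = 3.40136 × 6.99 ≈ 23.7755 billion.
After the change m₂ = 1 / (0.25 + 0.06) ≈ 3.22581, so M₂ = 3.22581 × 6.99 ≈ 22.5484 billion.
ΔM = M₂ − M₁ = 22.5484 − 23.7755 = -1.2271 billion.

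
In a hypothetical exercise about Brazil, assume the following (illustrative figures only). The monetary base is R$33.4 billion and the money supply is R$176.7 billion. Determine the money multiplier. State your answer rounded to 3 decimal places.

The money multiplier is m = M / MB = 176.7 / 33.4 ≈ 5.29042.

5.290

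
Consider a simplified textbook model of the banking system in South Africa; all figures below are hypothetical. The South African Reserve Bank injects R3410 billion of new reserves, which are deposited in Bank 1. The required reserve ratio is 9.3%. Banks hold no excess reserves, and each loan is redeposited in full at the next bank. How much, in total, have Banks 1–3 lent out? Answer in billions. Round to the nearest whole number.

Bank i lends (1 − rr)^i of the original deposit: Bank 1 lends 3410·0.9070 = 3092.8700, Bank 2 lends 3410·0.9070² ≈ 2805.2331, and so on.
Summing a geometric series: total = 3410·[0.9070·(1 − 0.9070^3) / (1 − 0.9070)] ≈ 8442.4495 billion.

R8442 billion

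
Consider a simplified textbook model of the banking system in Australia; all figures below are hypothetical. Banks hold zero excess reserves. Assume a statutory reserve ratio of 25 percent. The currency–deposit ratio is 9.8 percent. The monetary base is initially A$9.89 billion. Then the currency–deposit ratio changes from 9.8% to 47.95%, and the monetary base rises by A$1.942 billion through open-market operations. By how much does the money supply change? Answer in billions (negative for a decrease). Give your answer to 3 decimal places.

-7.208 billion

Before: m₁ = (1 + 0.098) / (0.25 + 0.098) ≈ 3.155172, MB₁ = 9.89, so M₁ = 3.155172 × 9.89 ≈ 31.2047 billion.
After: m₂ = (1 + 0.4795) / (0.25 + 0.4795) ≈ 2.028101, MB₂ = 9.89 + 1.942 = 11.832, so M₂ = 2.028101 × 11.832 ≈ 23.9965 billion.
ΔM = M₂ − M₁ = 23.9965 − 31.2047 = -7.2082 billion.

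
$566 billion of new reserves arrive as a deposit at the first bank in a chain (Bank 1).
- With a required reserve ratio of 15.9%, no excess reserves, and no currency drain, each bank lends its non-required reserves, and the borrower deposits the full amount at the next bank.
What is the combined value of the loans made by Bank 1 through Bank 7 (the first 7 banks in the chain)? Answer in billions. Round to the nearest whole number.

$2103 billion

Bank i lends (1 − rr)^i of the original deposit: Bank 1 lends 566·0.8410 = 476.0060, Bank 2 lends 566·0.8410² ≈ 400.3210, and so on.
Summing a geometric series: total = 566·[0.8410·(1 − 0.8410^7) / (1 − 0.8410)] ≈ 2102.9339 billion.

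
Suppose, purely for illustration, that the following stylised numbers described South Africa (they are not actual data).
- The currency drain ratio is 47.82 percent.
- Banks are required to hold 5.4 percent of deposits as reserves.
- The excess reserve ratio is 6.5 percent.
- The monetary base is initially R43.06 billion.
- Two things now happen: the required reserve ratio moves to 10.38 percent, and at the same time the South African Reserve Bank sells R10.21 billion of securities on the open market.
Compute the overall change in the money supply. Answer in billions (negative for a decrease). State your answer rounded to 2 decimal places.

-31.53 billion

Before: m₁ = (1 + 0.4782) / (0.054 + 0.065 + 0.4782) ≈ 2.47522, MB₁ = 43.06, so M₁ = 2.47522 × 43.06 ≈ 106.583 billion.
After: m₂ = (1 + 0.4782) / (0.1038 + 0.065 + 0.4782) ≈ 2.28470, MB₂ = 43.06 − 10.21 = 32.85, so M₂ = 2.28470 × 32.85 ≈ 75.0524 billion.
ΔM = M₂ − M₁ = 75.0524 − 106.583 = -31.5306 billion.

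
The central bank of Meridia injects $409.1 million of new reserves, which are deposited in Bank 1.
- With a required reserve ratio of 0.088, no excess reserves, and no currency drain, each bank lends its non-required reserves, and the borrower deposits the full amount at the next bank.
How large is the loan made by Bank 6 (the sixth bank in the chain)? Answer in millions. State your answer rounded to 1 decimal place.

Each bank lends a fraction (1 − rr) = 0.9120 of the deposit it receives, so Bank 6 receives 409.1·0.9120^5 and lends 409.1·0.9120^6 ≈ 235.3957 million.

$235.4 million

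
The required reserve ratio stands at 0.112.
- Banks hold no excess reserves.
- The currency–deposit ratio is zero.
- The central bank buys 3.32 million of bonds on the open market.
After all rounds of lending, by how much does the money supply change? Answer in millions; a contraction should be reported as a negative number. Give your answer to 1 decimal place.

29.6 million

The simple money multiplier is m = 1/rr = 1/0.112 ≈ 8.9286.
An open-market purchase increases the monetary base by 3.32 million, so ΔM = m × ΔMB = 8.9286 × 3.32 ≈ 29.643 million.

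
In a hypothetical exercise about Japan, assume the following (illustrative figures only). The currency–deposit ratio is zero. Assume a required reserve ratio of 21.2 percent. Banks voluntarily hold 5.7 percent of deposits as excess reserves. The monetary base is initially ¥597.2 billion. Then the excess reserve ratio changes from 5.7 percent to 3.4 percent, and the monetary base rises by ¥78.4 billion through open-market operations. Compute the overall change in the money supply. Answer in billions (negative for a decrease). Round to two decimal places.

¥526.27 billion

Before: m₁ = 1 / (0.212 + 0.057) ≈ 3.717472, MB₁ = 597.2, so M₁ = 3.717472 × 597.2 ≈ 2220.0743 billion.
After: m₂ = 1 / (0.212 + 0.034) ≈ 4.065041, MB₂ = 597.2 + 78.4 = 675.6, so M₂ = 4.065041 × 675.6 ≈ 2746.3417 billion.
ΔM = M₂ − M₁ = 2746.3417 − 2220.0743 = 526.2674 billion.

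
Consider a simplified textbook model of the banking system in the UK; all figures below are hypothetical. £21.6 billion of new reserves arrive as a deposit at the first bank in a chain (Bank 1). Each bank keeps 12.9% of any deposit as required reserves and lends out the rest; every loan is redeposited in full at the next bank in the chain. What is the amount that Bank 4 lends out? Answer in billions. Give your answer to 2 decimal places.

£12.43 billion

Each bank lends a fraction (1 − rr) = 0.8710 of the deposit it receives, so Bank 4 receives 21.6·0.8710^3 and lends 21.6·0.8710^4 ≈ 12.4316 billion.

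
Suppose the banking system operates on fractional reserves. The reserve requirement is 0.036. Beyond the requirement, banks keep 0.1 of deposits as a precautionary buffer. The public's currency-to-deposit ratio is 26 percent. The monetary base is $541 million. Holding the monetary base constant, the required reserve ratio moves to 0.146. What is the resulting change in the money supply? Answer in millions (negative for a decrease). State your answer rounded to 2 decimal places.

Initially m₁ = (1 + 0.26) / (0.036 + 0.1 + 0.26) ≈ 3.181818, so M₁ = 3.181818 × 541 ≈ 1721.3635 million.
After the change m₂ = (1 + 0.26) / (0.146 + 0.1 + 0.26) ≈ 2.490119, so M₂ = 2.490119 × 541 ≈ 1347.1544 million.
ΔM = M₂ − M₁ = 1347.1544 − 1721.3635 = -374.2091 million.

-374.21 million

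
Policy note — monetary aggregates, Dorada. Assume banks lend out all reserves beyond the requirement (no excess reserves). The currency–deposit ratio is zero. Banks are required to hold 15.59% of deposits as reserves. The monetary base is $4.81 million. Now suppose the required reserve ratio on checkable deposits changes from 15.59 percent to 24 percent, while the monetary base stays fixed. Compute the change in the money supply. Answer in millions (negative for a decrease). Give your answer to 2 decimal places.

Initially m₁ = 1 / (0.1559) ≈ 6.4144, so M₁ = 6.4144 × 4.81 ≈ 30.8533 million.
After the change m₂ = 1 / (0.24) ≈ 4.1667, so M₂ = 4.1667 × 4.81 ≈ 20.0418 million.
ΔM = M₂ − M₁ = 20.0418 − 30.8533 = -10.8115 million.

-10.81 million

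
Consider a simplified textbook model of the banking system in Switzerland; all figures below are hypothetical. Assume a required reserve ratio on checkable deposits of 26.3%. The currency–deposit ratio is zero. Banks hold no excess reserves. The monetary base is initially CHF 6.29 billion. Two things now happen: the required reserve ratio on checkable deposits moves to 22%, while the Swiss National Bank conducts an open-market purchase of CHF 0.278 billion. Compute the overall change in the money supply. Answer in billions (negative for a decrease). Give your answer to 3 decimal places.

Before: m₁ = 1 / (0.263) ≈ 3.80228, MB₁ = 6.29, so M₁ = 3.80228 × 6.29 ≈ 23.9163 billion.
After: m₂ = 1 / (0.22) ≈ 4.54545, MB₂ = 6.29 + 0.278 = 6.568, so M₂ = 4.54545 × 6.568 ≈ 29.8545 billion.
ΔM = M₂ − M₁ = 29.8545 − 23.9163 = 5.9382 billion.

CHF 5.938 billion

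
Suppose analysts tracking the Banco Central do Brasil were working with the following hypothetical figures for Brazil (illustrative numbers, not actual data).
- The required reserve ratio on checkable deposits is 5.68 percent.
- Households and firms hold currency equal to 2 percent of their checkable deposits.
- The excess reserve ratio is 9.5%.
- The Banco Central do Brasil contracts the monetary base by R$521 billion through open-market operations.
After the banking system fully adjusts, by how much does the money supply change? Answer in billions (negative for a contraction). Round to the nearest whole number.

The money multiplier is m = (1 + c) / (rr + e + c) = (1 + 0.02) / (0.0568 + 0.095 + 0.02) ≈ 5.9371.
The sale removes 521 billion of base, so ΔM = m × ΔMB = 5.9371 × (−521) = -3093.2291 billion.

-3093 billion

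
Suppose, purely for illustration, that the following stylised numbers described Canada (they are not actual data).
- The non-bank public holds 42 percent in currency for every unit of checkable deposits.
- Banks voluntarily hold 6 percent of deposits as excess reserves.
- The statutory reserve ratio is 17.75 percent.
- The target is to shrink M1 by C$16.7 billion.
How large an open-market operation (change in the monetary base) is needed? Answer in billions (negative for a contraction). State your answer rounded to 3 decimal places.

-7.733 billion

The money multiplier is m = (1 + c) / (rr + e + c) = (1 + 0.42) / (0.1775 + 0.06 + 0.42) ≈ 2.159696.
ΔMB = ΔM / m = (−16.7) / 2.159696 ≈ -7.7326 billion.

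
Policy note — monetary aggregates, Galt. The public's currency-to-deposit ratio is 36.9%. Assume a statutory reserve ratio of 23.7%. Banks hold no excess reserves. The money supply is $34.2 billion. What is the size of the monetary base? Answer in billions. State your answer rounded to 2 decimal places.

The money multiplier is m = (1 + c) / (rr + c) = (1 + 0.369) / (0.237 + 0.369) ≈ 2.25908.
MB = M / m = 34.2 / 2.25908 ≈ 15.1389 billion.

$15.14 billion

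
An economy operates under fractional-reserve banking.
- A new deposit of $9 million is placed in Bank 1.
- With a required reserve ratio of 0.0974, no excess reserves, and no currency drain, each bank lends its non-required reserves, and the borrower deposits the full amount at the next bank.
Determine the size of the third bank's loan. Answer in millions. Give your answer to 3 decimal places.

$6.618 million

Each bank lends a fraction (1 − rr) = 0.9026 of the deposit it receives, so Bank 3 receives 9·0.9026^2 and lends 9·0.9026^3 ≈ 6.6180 million.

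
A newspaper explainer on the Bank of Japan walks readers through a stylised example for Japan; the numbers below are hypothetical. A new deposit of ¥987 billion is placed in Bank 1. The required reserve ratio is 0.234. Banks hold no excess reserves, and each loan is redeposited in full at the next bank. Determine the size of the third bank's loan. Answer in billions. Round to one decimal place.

Each bank lends a fraction (1 − rr) = 0.7660 of the deposit it receives, so Bank 3 receives 987·0.7660^2 and lends 987·0.7660^3 ≈ 443.6122 billion.

¥443.6 billion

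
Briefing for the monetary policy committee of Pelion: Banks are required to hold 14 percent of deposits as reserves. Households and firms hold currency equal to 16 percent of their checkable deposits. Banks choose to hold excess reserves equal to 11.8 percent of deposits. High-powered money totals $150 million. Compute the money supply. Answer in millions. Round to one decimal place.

$416.3 million

The money multiplier is m = (1 + c) / (rr + e + c) = (1 + 0.16) / (0.14 + 0.118 + 0.16) ≈ 2.77512.
So M = m × MB = 2.77512 × 150 = 416.268 million.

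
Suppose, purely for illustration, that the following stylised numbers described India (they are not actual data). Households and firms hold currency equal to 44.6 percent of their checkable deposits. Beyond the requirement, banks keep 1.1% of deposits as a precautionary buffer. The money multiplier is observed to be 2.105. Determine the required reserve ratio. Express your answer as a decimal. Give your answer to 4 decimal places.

0.2299

Using m = 2.105. Since m = (1 + c)/(c + rr + e), the denominator satisfies c + rr + e = (1 + c)/m = (1 + 0.446) / 2.105 ≈ 0.686936.
With c = 0.446 and e = 0.011, the required reserve ratio is 0.686936 − 0.446 − 0.011 = 0.229936.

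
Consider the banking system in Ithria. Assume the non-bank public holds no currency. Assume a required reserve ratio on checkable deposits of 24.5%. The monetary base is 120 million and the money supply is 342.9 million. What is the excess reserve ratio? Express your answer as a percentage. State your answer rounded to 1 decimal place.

10.5%

Using m = M/MB = 342.9/120 = 2.857500. Since m = (1 + c)/(c + rr + e), the denominator satisfies c + rr + e = (1 + c)/m = (1 + 0) / 2.857500 ≈ 0.349956.
With c = 0 and rr = 0.245, the excess reserve ratio is 0.349956 − 0 − 0.245 = 0.104956.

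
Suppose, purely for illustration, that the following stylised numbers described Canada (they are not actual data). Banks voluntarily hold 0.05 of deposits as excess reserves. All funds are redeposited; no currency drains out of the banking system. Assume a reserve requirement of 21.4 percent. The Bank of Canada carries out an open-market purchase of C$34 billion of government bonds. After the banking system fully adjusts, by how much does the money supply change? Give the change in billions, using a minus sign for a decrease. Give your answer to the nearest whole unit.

The money multiplier is m = 1 / (rr + e) = 1 / (0.214 + 0.05) ≈ 3.7879.
The purchase adds 34 billion of base, so ΔM = m × ΔMB = 3.7879 × (+34) = 128.7886 billion.

C$129 billion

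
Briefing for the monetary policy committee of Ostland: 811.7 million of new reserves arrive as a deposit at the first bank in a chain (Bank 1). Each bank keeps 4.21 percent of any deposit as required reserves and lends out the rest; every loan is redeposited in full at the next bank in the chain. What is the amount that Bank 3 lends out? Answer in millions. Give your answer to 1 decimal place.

713.4 million

Each bank lends a fraction (1 − rr) = 0.9579 of the deposit it receives, so Bank 3 receives 811.7·0.9579^2 and lends 811.7·0.9579^3 ≈ 713.4377 million.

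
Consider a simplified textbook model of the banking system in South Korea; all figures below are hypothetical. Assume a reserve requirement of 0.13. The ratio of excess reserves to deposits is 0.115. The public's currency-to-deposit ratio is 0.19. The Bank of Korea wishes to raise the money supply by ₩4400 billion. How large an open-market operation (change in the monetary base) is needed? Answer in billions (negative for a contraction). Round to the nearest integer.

₩1608 billion

The money multiplier is m = (1 + c) / (rr + e + c) = (1 + 0.19) / (0.13 + 0.115 + 0.19) ≈ 2.73563.
ΔMB = ΔM / m = (+4400) / 2.73563 ≈ 1608.4046 billion.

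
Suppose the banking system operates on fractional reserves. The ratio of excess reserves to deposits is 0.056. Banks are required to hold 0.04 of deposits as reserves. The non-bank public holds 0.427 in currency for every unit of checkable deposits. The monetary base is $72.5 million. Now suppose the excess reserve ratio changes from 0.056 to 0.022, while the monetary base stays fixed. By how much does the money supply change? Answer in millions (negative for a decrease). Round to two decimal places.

$13.75 million

Initially m₁ = (1 + 0.427) / (0.04 + 0.056 + 0.427) ≈ 2.72849, so M₁ = 2.72849 × 72.5 ≈ 197.8155 million.
After the change m₂ = (1 + 0.427) / (0.04 + 0.022 + 0.427) ≈ 2.91820, so M₂ = 2.91820 × 72.5 = 211.5695 million.
ΔM = M₂ − M₁ = 211.5695 − 197.8155 = 13.754 million.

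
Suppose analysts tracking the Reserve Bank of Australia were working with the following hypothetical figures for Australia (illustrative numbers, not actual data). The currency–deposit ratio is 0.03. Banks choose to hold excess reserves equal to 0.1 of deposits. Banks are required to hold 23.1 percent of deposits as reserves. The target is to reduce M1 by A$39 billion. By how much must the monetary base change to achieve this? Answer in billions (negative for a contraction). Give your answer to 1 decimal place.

-13.7 billion

The money multiplier is m = (1 + c) / (rr + e + c) = (1 + 0.03) / (0.231 + 0.1 + 0.03) ≈ 2.8532.
ΔMB = ΔM / m = (−39) / 2.8532 ≈ -13.6689 billion.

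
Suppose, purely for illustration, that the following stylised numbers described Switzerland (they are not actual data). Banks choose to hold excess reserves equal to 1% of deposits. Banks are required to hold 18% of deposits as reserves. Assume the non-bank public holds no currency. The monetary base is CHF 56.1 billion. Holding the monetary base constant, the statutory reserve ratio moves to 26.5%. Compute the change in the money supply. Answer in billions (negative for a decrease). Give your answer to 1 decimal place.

-91.3 billion

Initially m₁ = 1 / (0.18 + 0.01) ≈ 5.2632, so M₁ = 5.2632 × 56.1 ≈ 295.2655 billion.
After the change m₂ = 1 / (0.265 + 0.01) ≈ 3.6364, so M₂ = 3.6364 × 56.1 ≈ 204.002 billion.
ΔM = M₂ − M₁ = 204.002 − 295.2655 = -91.2635 billion.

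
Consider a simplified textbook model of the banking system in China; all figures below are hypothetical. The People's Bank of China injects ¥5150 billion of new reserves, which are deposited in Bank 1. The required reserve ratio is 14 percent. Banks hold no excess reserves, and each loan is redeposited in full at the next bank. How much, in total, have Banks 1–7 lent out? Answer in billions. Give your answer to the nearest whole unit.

Bank i lends (1 − rr)^i of the original deposit: Bank 1 lends 5150·0.8600 = 4429.0000, Bank 2 lends 5150·0.8600² = 3808.9400, and so on.
Summing a geometric series: total = 5150·[0.8600·(1 − 0.8600^7) / (1 − 0.8600)] ≈ 20628.7691 billion.

¥20629 billion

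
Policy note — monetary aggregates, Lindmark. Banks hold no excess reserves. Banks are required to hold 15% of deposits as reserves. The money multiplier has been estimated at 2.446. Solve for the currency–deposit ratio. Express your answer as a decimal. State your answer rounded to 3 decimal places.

Using m = 2.446. From m = (1 + c)/(c + rr + e), rearranging gives 1 + c = m·(c + rr + e), so c·(1 − m) = m·(rr + e) − 1.
Hence c = [m·(rr + e) − 1]/(1 − m) = [2.446 × (0.15 + 0) − 1] / (1 − 2.446) ≈ 0.437828.

0.438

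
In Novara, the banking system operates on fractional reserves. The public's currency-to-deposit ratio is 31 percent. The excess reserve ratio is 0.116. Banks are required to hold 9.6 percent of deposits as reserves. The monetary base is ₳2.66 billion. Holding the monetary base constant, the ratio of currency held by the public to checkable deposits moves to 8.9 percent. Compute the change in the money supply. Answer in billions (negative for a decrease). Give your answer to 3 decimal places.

Initially m₁ = (1 + 0.31) / (0.096 + 0.116 + 0.31) ≈ 2.50958, so M₁ = 2.50958 × 2.66 ≈ 6.6755 billion.
After the change m₂ = (1 + 0.089) / (0.096 + 0.116 + 0.089) ≈ 3.61794, so M₂ = 3.61794 × 2.66 ≈ 9.6237 billion.
ΔM = M₂ − M₁ = 9.6237 − 6.6755 = 2.9482 billion.

₳2.948 billion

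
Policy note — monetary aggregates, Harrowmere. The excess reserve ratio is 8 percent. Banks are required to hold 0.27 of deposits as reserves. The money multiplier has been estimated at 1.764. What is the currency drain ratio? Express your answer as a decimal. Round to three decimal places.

0.501

Using m = 1.764. From m = (1 + c)/(c + rr + e), rearranging gives 1 + c = m·(c + rr + e), so c·(1 − m) = m·(rr + e) − 1.
Hence c = [m·(rr + e) − 1]/(1 − m) = [1.764 × (0.27 + 0.08) − 1] / (1 − 1.764) ≈ 0.500785.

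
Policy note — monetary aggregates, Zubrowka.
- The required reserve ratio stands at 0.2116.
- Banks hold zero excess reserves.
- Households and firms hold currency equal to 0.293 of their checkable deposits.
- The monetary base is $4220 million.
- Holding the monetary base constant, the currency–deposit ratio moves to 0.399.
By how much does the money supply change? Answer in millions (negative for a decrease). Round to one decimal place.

Initially m₁ = (1 + 0.293) / (0.2116 + 0.293) ≈ 2.562426, so M₁ = 2.562426 × 4220 ≈ 10813.4377 million.
After the change m₂ = (1 + 0.399) / (0.2116 + 0.399) ≈ 2.291189, so M₂ = 2.291189 × 4220 ≈ 9668.8176 million.
ΔM = M₂ − M₁ = 9668.8176 − 10813.4377 = -1144.6201 million.

-1144.6 million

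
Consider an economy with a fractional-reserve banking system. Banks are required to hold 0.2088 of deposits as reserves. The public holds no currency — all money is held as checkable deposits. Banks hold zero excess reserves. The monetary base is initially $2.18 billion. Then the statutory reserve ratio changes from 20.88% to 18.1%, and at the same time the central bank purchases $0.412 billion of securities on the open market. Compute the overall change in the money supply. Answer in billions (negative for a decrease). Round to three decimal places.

Before: m₁ = 1 / (0.2088) ≈ 4.78927, MB₁ = 2.18, so M₁ = 4.78927 × 2.18 ≈ 10.4406 billion.
After: m₂ = 1 / (0.181) ≈ 5.52486, MB₂ = 2.18 + 0.412 = 2.592, so M₂ = 5.52486 × 2.592 ≈ 14.3204 billion.
ΔM = M₂ − M₁ = 14.3204 − 10.4406 = 3.8798 billion.

$3.880 billion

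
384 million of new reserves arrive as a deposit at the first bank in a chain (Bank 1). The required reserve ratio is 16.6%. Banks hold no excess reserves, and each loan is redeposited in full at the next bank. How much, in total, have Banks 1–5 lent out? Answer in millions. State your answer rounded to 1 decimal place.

1150.8 million

Bank i lends (1 − rr)^i of the original deposit: Bank 1 lends 384·0.8340 = 320.2560, Bank 2 lends 384·0.8340² ≈ 267.0935, and so on.
Summing a geometric series: total = 384·[0.8340·(1 − 0.8340^5) / (1 − 0.8340)] ≈ 1150.8232 million.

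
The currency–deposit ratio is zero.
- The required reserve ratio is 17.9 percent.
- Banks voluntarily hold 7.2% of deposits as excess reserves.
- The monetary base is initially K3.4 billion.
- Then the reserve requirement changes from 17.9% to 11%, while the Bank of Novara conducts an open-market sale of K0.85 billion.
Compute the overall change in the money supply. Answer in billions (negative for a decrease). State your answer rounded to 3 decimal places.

K0.465 billion

Before: m₁ = 1 / (0.179 + 0.072) ≈ 3.98406, MB₁ = 3.4, so M₁ = 3.98406 × 3.4 ≈ 13.5458 billion.
After: m₂ = 1 / (0.11 + 0.072) ≈ 5.49451, MB₂ = 3.4 − 0.85 = 2.55, so M₂ = 5.49451 × 2.55 ≈ 14.011 billion.
ΔM = M₂ − M₁ = 14.011 − 13.5458 = 0.4652 billion.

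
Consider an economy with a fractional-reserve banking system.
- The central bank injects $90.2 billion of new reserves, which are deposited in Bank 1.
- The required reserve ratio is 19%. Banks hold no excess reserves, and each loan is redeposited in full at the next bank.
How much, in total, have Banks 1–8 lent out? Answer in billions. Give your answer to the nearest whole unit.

Bank i lends (1 − rr)^i of the original deposit: Bank 1 lends 90.2·0.8100 = 73.0620, Bank 2 lends 90.2·0.8100² ≈ 59.1802, and so on.
Summing a geometric series: total = 90.2·[0.8100·(1 − 0.8100^8) / (1 − 0.8100)] ≈ 313.2814 billion.

$313 billion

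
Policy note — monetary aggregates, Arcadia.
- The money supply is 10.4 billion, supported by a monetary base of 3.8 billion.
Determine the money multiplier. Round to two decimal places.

The money multiplier is m = M / MB = 10.4 / 3.8 ≈ 2.73684.

2.74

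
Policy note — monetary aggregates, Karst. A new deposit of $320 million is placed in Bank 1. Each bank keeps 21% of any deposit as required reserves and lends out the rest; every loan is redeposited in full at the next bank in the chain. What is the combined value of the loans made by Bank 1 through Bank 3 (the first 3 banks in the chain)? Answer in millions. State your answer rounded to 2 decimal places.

$610.28 million

Bank i lends (1 − rr)^i of the original deposit: Bank 1 lends 320·0.7900 = 252.8000, Bank 2 lends 320·0.7900² = 199.7120, and so on.
Summing a geometric series: total = 320·[0.7900·(1 − 0.7900^3) / (1 − 0.7900)] ≈ 610.2845 million.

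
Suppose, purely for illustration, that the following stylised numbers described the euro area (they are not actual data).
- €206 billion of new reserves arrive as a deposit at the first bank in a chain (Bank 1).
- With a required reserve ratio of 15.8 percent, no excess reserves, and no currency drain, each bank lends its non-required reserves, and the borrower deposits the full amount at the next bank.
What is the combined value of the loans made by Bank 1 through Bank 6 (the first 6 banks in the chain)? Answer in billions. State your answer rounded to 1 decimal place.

Bank i lends (1 − rr)^i of the original deposit: Bank 1 lends 206·0.8420 = 173.4520, Bank 2 lends 206·0.8420² ≈ 146.0466, and so on.
Summing a geometric series: total = 206·[0.8420·(1 − 0.8420^6) / (1 − 0.8420)] ≈ 706.6011 billion.

€706.6 billion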